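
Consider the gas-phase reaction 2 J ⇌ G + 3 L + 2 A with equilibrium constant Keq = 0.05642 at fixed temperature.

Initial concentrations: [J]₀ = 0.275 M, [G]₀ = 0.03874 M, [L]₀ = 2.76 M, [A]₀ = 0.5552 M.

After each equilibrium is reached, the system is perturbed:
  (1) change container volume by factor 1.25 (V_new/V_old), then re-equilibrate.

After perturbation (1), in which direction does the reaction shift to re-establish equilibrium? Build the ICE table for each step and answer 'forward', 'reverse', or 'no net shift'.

Q₀ = 3.32 vs Keq = 0.05642 ⇒ Q>K, reverse
Step 1:
                   J          G          L          A
  init         0.275    0.03874       2.76     0.5552
  Δ          0.07428   -0.03714    -0.1114   -0.07428
  eq          0.3493   0.001602      2.649     0.4809
  solve Keq expr → x = -0.03714; check Q = 0.05642
Then change container volume by factor 1.25 (V_new/V_old).
Step 2:
                   J          G          L          A
  init        0.2794   0.001281      2.119     0.3847
  Δ        -0.003394   0.001697    0.00509   0.003394
  eq           0.276   0.002978      2.124     0.3881
  solve Keq expr → x = 0.001697; check Q = 0.05642

Direction: forward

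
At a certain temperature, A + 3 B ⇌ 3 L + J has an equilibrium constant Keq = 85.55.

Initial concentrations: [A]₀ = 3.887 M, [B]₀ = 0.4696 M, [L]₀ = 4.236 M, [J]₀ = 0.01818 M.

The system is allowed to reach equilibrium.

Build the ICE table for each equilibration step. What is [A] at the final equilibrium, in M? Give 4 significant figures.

Q₀ = 3.433 vs Keq = 85.55 ⇒ Q<K, forward
Step 1:
                   A          B          L          J
  I            3.887     0.4696      4.236    0.01818
  C         -0.06358    -0.1907     0.1907    0.06358
  E            3.823     0.2789      4.427    0.08176
  solve Keq expr → x = 0.06358; check Q = 85.55

[A]_eq = 3.823 M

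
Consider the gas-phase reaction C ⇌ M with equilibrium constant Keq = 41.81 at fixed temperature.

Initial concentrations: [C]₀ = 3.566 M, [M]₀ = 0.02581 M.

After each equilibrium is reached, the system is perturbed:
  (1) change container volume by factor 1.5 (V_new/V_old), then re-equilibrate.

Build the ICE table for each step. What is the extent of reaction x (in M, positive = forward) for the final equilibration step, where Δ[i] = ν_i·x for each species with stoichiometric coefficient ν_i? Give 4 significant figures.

x = 0 M

Q₀ = 0.007238 vs Keq = 41.81 ⇒ Q<K, forward
Step 1:
                   C          M
  init         3.566    0.02581
  Δ           -3.482      3.482
  eq          0.0839      3.508
  solve Keq expr → x = 3.482; check Q = 41.81
Then change container volume by factor 1.5 (V_new/V_old).
Step 2:
                   C          M
  init       0.05593      2.339
  Δ                0          0
  eq         0.05593      2.339
  solve Keq expr → x = 0; check Q = 41.81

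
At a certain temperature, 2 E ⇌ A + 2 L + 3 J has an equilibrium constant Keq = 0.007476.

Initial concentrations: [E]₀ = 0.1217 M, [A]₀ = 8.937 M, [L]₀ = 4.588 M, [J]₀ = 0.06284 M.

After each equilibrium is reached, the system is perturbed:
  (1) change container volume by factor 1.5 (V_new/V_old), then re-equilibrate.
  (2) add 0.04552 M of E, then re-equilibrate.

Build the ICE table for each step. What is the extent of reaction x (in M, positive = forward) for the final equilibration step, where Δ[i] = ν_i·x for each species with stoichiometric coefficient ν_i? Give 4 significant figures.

Q₀ = 3.152 vs Keq = 0.007476 ⇒ Q>K, reverse
Step 1:
                    E           A           L           J
  Initial      0.1217       8.937       4.588     0.06284
  Change      0.03524    -0.01762    -0.03524    -0.05285
  Equil        0.1569       8.919       4.553    0.009986
  solve Keq expr → x = -0.01762; check Q = 0.007476
Then change container volume by factor 1.5 (V_new/V_old).
Step 2:
                    E           A           L           J
  Initial      0.1046       5.946       3.035    0.006658
  Change    -0.003029    0.001515    0.003029    0.004544
  Equil        0.1016       5.948       3.038      0.0112
  solve Keq expr → x = 0.001515; check Q = 0.007476
Then add 0.04552 M of E.
Step 3:
                    E           A           L           J
  Initial      0.1471       5.948       3.038      0.0112
  Change    -0.001999  9.9952e-04    0.001999    0.002999
  Equil        0.1451       5.949        3.04      0.0142
  solve Keq expr → x = 9.9952e-04; check Q = 0.007476

x = 9.9952e-04 M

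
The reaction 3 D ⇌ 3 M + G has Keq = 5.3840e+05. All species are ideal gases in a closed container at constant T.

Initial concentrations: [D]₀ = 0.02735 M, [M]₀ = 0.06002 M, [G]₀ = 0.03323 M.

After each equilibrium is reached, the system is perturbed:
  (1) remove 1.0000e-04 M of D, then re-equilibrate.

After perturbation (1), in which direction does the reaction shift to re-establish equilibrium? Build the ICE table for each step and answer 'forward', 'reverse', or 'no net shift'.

Direction: reverse

Q₀ = 0.3512 vs Keq = 5.3840e+05 ⇒ Q<K, forward
Step 1:
                    D           M           G
  Initial     0.02735     0.06002     0.03323
  Change     -0.02698     0.02698    0.008993
  Equil    3.7238e-04       0.087     0.04222
  solve Keq expr → x = 0.008993; check Q = 5.3840e+05
Then remove 1.0000e-04 M of D.
Step 2:
                    D           M           G
  Initial  2.7238e-04       0.087     0.04222
  Change   9.9477e-05 -9.9477e-05 -3.3159e-05
  Equil    3.7186e-04      0.0869     0.04219
  solve Keq expr → x = -3.3159e-05; check Q = 5.3840e+05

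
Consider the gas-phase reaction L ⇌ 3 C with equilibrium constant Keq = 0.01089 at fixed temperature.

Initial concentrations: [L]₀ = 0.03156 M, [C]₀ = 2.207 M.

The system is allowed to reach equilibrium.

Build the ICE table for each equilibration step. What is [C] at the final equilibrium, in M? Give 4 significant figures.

Q₀ = 340.6 vs Keq = 0.01089 ⇒ Q>K, reverse
Step 1:
                   L          C
  Initial    0.03156      2.207
  Change        0.67      -2.01
  Equil       0.7016      0.197
  solve Keq expr → x = -0.67; check Q = 0.01089

[C]_eq = 0.197 M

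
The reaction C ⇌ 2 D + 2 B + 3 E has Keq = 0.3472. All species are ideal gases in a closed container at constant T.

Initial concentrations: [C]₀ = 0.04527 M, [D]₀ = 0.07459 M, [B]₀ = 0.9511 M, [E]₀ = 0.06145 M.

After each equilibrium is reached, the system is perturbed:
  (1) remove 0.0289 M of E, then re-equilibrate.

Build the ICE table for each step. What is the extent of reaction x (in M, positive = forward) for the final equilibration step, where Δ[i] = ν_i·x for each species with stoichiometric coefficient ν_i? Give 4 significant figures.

Q₀ = 2.5797e-05 vs Keq = 0.3472 ⇒ Q<K, forward
Step 1:
                  C         D         B         E
  Initial   0.04527   0.07459    0.9511   0.06145
  Change   -0.04465   0.08929   0.08929    0.1339
  Equil   6.2453e-04    0.1639      1.04    0.1954
  solve Keq expr → x = 0.04465; check Q = 0.3472
Then remove 0.0289 M of E.
Step 2:
                  C         D         B         E
  Initial 6.2453e-04    0.1639      1.04    0.1665
  Change  -2.3076e-04 4.6152e-04 4.6152e-04 6.9228e-04
  Equil   3.9377e-04    0.1643     1.041    0.1672
  solve Keq expr → x = 2.3076e-04; check Q = 0.3472

x = 2.3076e-04 M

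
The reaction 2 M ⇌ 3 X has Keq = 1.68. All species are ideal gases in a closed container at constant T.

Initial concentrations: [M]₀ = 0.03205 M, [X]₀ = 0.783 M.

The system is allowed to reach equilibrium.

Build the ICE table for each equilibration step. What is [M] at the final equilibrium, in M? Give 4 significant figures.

[M]_eq = 0.2443 M

Q₀ = 467.3 vs Keq = 1.68 ⇒ Q>K, reverse
Step 1:
                   M          X
  Initial    0.03205      0.783
  Change      0.2123    -0.3184
  Equil       0.2443     0.4646
  solve Keq expr → x = -0.1061; check Q = 1.68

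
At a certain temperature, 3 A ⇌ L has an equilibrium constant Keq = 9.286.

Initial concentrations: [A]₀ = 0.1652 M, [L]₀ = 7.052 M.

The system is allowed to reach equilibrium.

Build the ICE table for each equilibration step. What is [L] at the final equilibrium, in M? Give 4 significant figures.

[L]_eq = 6.807 M

Q₀ = 1564 vs Keq = 9.286 ⇒ Q>K, reverse
Step 1:
                  A         L
  Initial    0.1652     7.052
  Change     0.7364   -0.2455
  Equil      0.9016     6.807
  solve Keq expr → x = -0.2455; check Q = 9.286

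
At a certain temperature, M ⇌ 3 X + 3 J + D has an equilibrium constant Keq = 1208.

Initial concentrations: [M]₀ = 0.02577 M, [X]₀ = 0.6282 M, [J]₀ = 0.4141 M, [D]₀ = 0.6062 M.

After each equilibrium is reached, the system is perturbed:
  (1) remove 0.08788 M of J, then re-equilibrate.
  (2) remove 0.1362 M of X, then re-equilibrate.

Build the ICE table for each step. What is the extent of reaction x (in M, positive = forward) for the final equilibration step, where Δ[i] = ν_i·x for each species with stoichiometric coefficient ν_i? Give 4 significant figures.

x = 5.7248e-06 M

Q₀ = 0.4141 vs Keq = 1208 ⇒ Q<K, forward
Step 1:
                  M         X         J         D
  I         0.02577    0.6282    0.4141    0.6062
  C        -0.02575   0.07724   0.07724   0.02575
  E       2.1785e-05    0.7054    0.4913    0.6319
  solve Keq expr → x = 0.02575; check Q = 1208
Then remove 0.08788 M of J.
Step 2:
                  M         X         J         D
  I       2.1785e-05    0.7054    0.4035    0.6319
  C       -9.7189e-06 2.9157e-05 2.9157e-05 9.7189e-06
  E       1.2066e-05    0.7055    0.4035     0.632
  solve Keq expr → x = 9.7189e-06; check Q = 1208
Then remove 0.1362 M of X.
Step 3:
                  M         X         J         D
  I       1.2066e-05    0.5693    0.4035     0.632
  C       -5.7248e-06 1.7174e-05 1.7174e-05 5.7248e-06
  E       6.3415e-06    0.5693    0.4035     0.632
  solve Keq expr → x = 5.7248e-06; check Q = 1208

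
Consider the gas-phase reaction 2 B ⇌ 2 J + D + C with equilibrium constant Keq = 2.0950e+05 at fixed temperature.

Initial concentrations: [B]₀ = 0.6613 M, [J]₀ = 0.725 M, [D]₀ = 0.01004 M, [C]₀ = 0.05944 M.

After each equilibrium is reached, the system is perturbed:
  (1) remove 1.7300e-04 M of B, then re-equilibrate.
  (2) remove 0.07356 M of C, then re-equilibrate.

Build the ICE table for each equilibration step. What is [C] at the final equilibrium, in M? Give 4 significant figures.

[C]_eq = 0.3159 M

Q₀ = 7.1728e-04 vs Keq = 2.0950e+05 ⇒ Q<K, forward
Step 1:
                  B         J         D         C
  Initial    0.6613     0.725   0.01004   0.05944
  Change    -0.6602    0.6602    0.3301    0.3301
  Equil    0.001102     1.385    0.3401    0.3895
  solve Keq expr → x = 0.3301; check Q = 2.0950e+05
Then remove 1.7300e-04 M of B.
Step 2:
                  B         J         D         C
  Initial 9.2860e-04     1.385    0.3401    0.3895
  Change  1.7260e-04 -1.7260e-04 -8.6300e-05 -8.6300e-05
  Equil    0.001101     1.385    0.3401    0.3895
  solve Keq expr → x = -8.6300e-05; check Q = 2.0950e+05
Then remove 0.07356 M of C.
Step 3:
                  B         J         D         C
  Initial  0.001101     1.385    0.3401    0.3159
  Change  -1.0919e-04 1.0919e-04 5.4596e-05 5.4596e-05
  Equil   9.9201e-04     1.385    0.3401    0.3159
  solve Keq expr → x = 5.4596e-05; check Q = 2.0950e+05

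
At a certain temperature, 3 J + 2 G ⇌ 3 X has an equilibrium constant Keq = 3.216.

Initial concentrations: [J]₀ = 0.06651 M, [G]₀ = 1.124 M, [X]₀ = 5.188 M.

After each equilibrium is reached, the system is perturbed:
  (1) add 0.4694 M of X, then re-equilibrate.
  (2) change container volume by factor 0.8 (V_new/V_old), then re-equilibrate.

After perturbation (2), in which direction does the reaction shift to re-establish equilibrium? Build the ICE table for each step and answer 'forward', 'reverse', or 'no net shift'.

Q₀ = 3.7567e+05 vs Keq = 3.216 ⇒ Q>K, reverse
Step 1:
                   J          G          X
  init       0.06651      1.124      5.188
  Δ            1.469     0.9791     -1.469
  eq           1.535      2.103      3.719
  solve Keq expr → x = -0.4895; check Q = 3.216
Then add 0.4694 M of X.
Step 2:
                   J          G          X
  init         1.535      2.103      4.189
  Δ           0.1102    0.07345    -0.1102
  eq           1.645      2.177      4.079
  solve Keq expr → x = -0.03672; check Q = 3.216
Then change container volume by factor 0.8 (V_new/V_old).
Step 3:
                   J          G          X
  init         2.057      2.721      5.098
  Δ          -0.1715    -0.1143     0.1715
  eq           1.885      2.606       5.27
  solve Keq expr → x = 0.05716; check Q = 3.216

Direction: forward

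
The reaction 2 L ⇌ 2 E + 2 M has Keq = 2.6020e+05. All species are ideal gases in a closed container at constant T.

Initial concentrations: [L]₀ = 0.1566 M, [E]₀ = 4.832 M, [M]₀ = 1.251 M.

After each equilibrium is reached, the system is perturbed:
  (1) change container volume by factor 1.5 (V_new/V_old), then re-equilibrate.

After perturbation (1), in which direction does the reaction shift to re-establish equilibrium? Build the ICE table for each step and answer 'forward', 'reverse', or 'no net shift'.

Direction: forward

Q₀ = 1490 vs Keq = 2.6020e+05 ⇒ Q<K, forward
Step 1:
                  L         E         M
  Initial    0.1566     4.832     1.251
  Change     -0.143     0.143     0.143
  Equil      0.0136     4.975     1.394
  solve Keq expr → x = 0.0715; check Q = 2.6020e+05
Then change container volume by factor 1.5 (V_new/V_old).
Step 2:
                  L         E         M
  Initial  0.009064     3.317    0.9293
  Change  -0.002996  0.002996  0.002996
  Equil    0.006068      3.32    0.9323
  solve Keq expr → x = 0.001498; check Q = 2.6020e+05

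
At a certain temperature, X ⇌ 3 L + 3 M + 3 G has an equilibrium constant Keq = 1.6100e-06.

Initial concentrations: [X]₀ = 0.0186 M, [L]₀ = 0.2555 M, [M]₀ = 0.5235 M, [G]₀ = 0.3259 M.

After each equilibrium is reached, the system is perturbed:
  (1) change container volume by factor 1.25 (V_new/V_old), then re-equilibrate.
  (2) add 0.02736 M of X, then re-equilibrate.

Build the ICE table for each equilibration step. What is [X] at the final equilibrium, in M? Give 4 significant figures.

Q₀ = 0.004453 vs Keq = 1.6100e-06 ⇒ Q>K, reverse
Step 1:
                  X         L         M         G
  I          0.0186    0.2555    0.5235    0.3259
  C         0.05593   -0.1678   -0.1678   -0.1678
  E         0.07453    0.0877    0.3557    0.1581
  solve Keq expr → x = -0.05593; check Q = 1.6100e-06
Then change container volume by factor 1.25 (V_new/V_old).
Step 2:
                  X         L         M         G
  I         0.05963   0.07016    0.2846    0.1265
  C       -0.007972   0.02392   0.02392   0.02392
  E         0.05165   0.09408    0.3085    0.1504
  solve Keq expr → x = 0.007972; check Q = 1.6100e-06
Then add 0.02736 M of X.
Step 3:
                  X         L         M         G
  I         0.07901   0.09408    0.3085    0.1504
  C       -0.002206  0.006617  0.006617  0.006617
  E         0.07681    0.1007    0.3151     0.157
  solve Keq expr → x = 0.002206; check Q = 1.6100e-06

[X]_eq = 0.07681 M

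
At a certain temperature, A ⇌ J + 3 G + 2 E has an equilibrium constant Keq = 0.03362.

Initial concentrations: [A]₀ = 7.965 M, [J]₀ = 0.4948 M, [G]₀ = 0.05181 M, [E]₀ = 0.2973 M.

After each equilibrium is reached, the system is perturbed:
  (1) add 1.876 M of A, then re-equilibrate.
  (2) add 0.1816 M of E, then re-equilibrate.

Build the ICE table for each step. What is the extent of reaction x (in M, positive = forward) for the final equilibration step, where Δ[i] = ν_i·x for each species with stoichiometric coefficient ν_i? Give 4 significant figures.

Q₀ = 7.6362e-07 vs Keq = 0.03362 ⇒ Q<K, forward
Step 1:
                  A         J         G         E
  init        7.965    0.4948   0.05181    0.2973
  Δ         -0.2535    0.2535    0.7604    0.5069
  eq          7.712    0.7483    0.8122    0.8042
  solve Keq expr → x = 0.2535; check Q = 0.03362
Then add 1.876 M of A.
Step 2:
                  A         J         G         E
  init        9.588    0.7483    0.8122    0.8042
  Δ        -0.01269   0.01269   0.03808   0.02538
  eq          9.575    0.7609    0.8503    0.8296
  solve Keq expr → x = 0.01269; check Q = 0.03362
Then add 0.1816 M of E.
Step 3:
                  A         J         G         E
  init        9.575    0.7609    0.8503     1.011
  Δ         0.02392  -0.02392  -0.07176  -0.04784
  eq          9.599     0.737    0.7785    0.9634
  solve Keq expr → x = -0.02392; check Q = 0.03362

x = -0.02392 M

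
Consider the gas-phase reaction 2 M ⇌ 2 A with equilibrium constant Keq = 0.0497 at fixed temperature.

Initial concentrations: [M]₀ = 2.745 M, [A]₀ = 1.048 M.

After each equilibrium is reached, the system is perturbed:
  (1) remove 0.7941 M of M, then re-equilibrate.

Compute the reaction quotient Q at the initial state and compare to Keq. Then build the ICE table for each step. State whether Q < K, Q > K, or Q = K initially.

Q₀ = 0.1458 vs Keq = 0.0497 ⇒ Q>K, reverse
Step 1:
                   M          A
  I            2.745      1.048
  C           0.3566    -0.3566
  E            3.102     0.6914
  solve Keq expr → x = -0.1783; check Q = 0.0497
Then remove 0.7941 M of M.
Step 2:
                   M          A
  I            2.307     0.6914
  C           0.1448    -0.1448
  E            2.452     0.5467
  solve Keq expr → x = -0.07238; check Q = 0.0497

Q₀ = 0.1458; Q > K (proceeds reverse)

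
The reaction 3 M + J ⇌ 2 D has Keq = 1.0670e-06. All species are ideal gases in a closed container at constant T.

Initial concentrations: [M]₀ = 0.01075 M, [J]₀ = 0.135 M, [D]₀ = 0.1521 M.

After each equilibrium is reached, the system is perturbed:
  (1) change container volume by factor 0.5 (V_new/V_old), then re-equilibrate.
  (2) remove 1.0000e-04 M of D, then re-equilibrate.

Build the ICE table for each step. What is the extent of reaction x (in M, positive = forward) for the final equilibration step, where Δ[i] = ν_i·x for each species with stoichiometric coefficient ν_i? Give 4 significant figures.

Q₀ = 1.3794e+05 vs Keq = 1.0670e-06 ⇒ Q>K, reverse
Step 1:
                  M         J         D
  init      0.01075     0.135    0.1521
  Δ          0.2281   0.07602    -0.152
  eq         0.2388     0.211 5.5379e-05
  solve Keq expr → x = -0.07602; check Q = 1.0670e-06
Then change container volume by factor 0.5 (V_new/V_old).
Step 2:
                  M         J         D
  init       0.4776     0.422 1.1076e-04
  Δ       -1.6594e-04 -5.5314e-05 1.1063e-04
  eq         0.4775     0.422 2.2139e-04
  solve Keq expr → x = 5.5314e-05; check Q = 1.0670e-06
Then remove 1.0000e-04 M of D.
Step 3:
                  M         J         D
  init       0.4775     0.422 1.2139e-04
  Δ       -1.4982e-04 -4.9941e-05 9.9883e-05
  eq         0.4773    0.4219 2.2127e-04
  solve Keq expr → x = 4.9941e-05; check Q = 1.0670e-06

x = 4.9941e-05 M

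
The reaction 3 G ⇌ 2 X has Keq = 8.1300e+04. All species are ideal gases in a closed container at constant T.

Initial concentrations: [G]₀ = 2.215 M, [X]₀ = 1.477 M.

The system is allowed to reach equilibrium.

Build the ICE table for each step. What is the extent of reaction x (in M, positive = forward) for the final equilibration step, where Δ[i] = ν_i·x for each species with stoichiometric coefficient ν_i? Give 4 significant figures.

x = 0.7226 M

Q₀ = 0.2007 vs Keq = 8.1300e+04 ⇒ Q<K, forward
Step 1:
                    G           X
  Initial       2.215       1.477
  Change       -2.168       1.445
  Equil       0.04718       2.922
  solve Keq expr → x = 0.7226; check Q = 8.1300e+04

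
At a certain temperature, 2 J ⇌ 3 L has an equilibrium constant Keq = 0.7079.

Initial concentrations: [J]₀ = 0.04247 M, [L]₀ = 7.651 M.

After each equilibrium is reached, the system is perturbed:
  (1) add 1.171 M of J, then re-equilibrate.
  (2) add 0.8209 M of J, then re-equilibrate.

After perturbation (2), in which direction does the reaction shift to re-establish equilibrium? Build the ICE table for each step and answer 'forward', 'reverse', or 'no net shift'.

Q₀ = 2.4831e+05 vs Keq = 0.7079 ⇒ Q>K, reverse
Step 1:
                   J          L
  Initial    0.04247      7.651
  Change       3.675     -5.512
  Equil        3.717      2.139
  solve Keq expr → x = -1.837; check Q = 0.7079
Then add 1.171 M of J.
Step 2:
                   J          L
  Initial      4.888      2.139
  Change     -0.2312     0.3468
  Equil        4.657      2.485
  solve Keq expr → x = 0.1156; check Q = 0.7079
Then add 0.8209 M of J.
Step 3:
                   J          L
  Initial      5.478      2.485
  Change     -0.1545     0.2318
  Equil        5.324      2.717
  solve Keq expr → x = 0.07726; check Q = 0.7079

Direction: forward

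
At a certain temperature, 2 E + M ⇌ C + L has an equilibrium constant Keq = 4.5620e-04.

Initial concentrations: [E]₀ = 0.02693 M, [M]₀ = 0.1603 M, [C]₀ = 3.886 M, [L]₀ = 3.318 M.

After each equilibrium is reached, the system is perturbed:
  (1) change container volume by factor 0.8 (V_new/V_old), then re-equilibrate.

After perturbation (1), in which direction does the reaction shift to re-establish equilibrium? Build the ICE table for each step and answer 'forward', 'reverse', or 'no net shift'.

Q₀ = 1.1091e+05 vs Keq = 4.5620e-04 ⇒ Q>K, reverse
Step 1:
                  E         M         C         L
  init      0.02693    0.1603     3.886     3.318
  Δ           6.442     3.221    -3.221    -3.221
  eq          6.469     3.381    0.6651   0.09706
  solve Keq expr → x = -3.221; check Q = 4.5620e-04
Then change container volume by factor 0.8 (V_new/V_old).
Step 2:
                  E         M         C         L
  init        8.086     4.227    0.8313    0.1213
  Δ        -0.04722  -0.02361   0.02361   0.02361
  eq          8.039     4.203    0.8549    0.1449
  solve Keq expr → x = 0.02361; check Q = 4.5620e-04

Direction: forward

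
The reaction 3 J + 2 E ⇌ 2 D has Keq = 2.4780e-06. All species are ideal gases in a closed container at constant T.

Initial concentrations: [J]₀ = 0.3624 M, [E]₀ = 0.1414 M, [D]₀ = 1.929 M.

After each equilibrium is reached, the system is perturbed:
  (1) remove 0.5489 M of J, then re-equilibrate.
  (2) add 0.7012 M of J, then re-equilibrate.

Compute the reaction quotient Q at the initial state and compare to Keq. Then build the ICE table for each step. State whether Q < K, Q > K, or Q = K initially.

Q₀ = 3910; Q > K (proceeds reverse)

Q₀ = 3910 vs Keq = 2.4780e-06 ⇒ Q>K, reverse
Step 1:
                   J          E          D
  init        0.3624     0.1414      1.929
  Δ            2.865       1.91      -1.91
  eq           3.228      2.052    0.01873
  solve Keq expr → x = -0.9551; check Q = 2.4780e-06
Then remove 0.5489 M of J.
Step 2:
                   J          E          D
  init         2.679      2.052    0.01873
  Δ         0.006726   0.004484  -0.004484
  eq           2.686      2.056    0.01425
  solve Keq expr → x = -0.002242; check Q = 2.4780e-06
Then add 0.7012 M of J.
Step 3:
                   J          E          D
  init         3.387      2.056    0.01425
  Δ        -0.008692  -0.005795   0.005795
  eq           3.378       2.05    0.02004
  solve Keq expr → x = 0.002897; check Q = 2.4780e-06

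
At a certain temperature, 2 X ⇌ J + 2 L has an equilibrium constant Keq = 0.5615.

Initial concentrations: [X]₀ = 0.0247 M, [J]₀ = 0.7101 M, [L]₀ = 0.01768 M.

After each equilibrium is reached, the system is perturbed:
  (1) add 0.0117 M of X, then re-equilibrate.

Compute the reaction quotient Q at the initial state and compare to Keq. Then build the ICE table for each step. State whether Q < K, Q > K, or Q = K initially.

Q₀ = 0.3638 vs Keq = 0.5615 ⇒ Q<K, forward
Step 1:
                   X          J          L
  Initial     0.0247     0.7101    0.01768
  Change   -0.002259    0.00113   0.002259
  Equil      0.02244     0.7112    0.01994
  solve Keq expr → x = 0.00113; check Q = 0.5615
Then add 0.0117 M of X.
Step 2:
                   X          J          L
  Initial    0.03414     0.7112    0.01994
  Change   -0.005479   0.002739   0.005479
  Equil      0.02866      0.714    0.02542
  solve Keq expr → x = 0.002739; check Q = 0.5615

Q₀ = 0.3638; Q < K (proceeds forward)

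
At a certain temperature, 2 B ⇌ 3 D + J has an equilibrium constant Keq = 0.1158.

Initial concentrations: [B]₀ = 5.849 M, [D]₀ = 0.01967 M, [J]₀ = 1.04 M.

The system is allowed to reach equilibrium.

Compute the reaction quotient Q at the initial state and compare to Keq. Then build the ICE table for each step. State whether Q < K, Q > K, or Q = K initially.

Q₀ = 2.3136e-07 vs Keq = 0.1158 ⇒ Q<K, forward
Step 1:
                    B           D           J
  Initial       5.849     0.01967        1.04
  Change      -0.8279       1.242       0.414
  Equil         5.021       1.262       1.454
  solve Keq expr → x = 0.414; check Q = 0.1158

Q₀ = 2.3136e-07; Q < K (proceeds forward)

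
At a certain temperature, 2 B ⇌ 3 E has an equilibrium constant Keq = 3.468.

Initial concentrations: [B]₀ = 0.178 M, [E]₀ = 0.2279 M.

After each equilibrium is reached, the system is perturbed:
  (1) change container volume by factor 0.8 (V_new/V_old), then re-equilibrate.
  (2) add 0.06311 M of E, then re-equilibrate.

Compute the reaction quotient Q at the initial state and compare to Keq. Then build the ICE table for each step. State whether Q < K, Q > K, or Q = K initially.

Q₀ = 0.3736 vs Keq = 3.468 ⇒ Q<K, forward
Step 1:
                   B          E
  I            0.178     0.2279
  C         -0.07286     0.1093
  E           0.1051     0.3372
  solve Keq expr → x = 0.03643; check Q = 3.468
Then change container volume by factor 0.8 (V_new/V_old).
Step 2:
                   B          E
  I           0.1314     0.4215
  C         0.008723   -0.01309
  E           0.1401     0.4084
  solve Keq expr → x = -0.004362; check Q = 3.468
Then add 0.06311 M of E.
Step 3:
                   B          E
  I           0.1401     0.4715
  C          0.01855   -0.02782
  E           0.1587     0.4437
  solve Keq expr → x = -0.009275; check Q = 3.468

Q₀ = 0.3736; Q < K (proceeds forward)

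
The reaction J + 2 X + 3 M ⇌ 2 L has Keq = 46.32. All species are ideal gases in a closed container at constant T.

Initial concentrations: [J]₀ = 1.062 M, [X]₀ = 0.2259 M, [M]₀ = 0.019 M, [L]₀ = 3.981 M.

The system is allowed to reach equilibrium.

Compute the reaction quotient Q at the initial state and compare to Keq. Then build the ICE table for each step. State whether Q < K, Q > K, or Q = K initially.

Q₀ = 4.2635e+07; Q > K (proceeds reverse)

Q₀ = 4.2635e+07 vs Keq = 46.32 ⇒ Q>K, reverse
Step 1:
                   J          X          M          L
  Initial      1.062     0.2259      0.019      3.981
  Change      0.2405     0.4811     0.7216    -0.4811
  Equil        1.303      0.707     0.7406        3.5
  solve Keq expr → x = -0.2405; check Q = 46.32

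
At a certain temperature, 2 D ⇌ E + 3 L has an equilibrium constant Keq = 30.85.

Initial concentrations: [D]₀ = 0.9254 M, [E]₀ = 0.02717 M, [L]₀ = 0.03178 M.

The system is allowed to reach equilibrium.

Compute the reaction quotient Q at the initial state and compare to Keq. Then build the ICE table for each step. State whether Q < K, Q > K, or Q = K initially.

Q₀ = 1.0183e-06; Q < K (proceeds forward)

Q₀ = 1.0183e-06 vs Keq = 30.85 ⇒ Q<K, forward
Step 1:
                    D           E           L
  I            0.9254     0.02717     0.03178
  C           -0.7743      0.3872       1.162
  E            0.1511      0.4143       1.193
  solve Keq expr → x = 0.3872; check Q = 30.85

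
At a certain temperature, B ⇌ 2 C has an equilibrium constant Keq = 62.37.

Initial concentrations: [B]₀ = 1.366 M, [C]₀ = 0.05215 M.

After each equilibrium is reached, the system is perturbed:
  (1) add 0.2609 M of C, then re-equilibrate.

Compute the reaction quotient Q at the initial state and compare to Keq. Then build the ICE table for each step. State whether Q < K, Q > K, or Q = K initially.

Q₀ = 0.001991; Q < K (proceeds forward)

Q₀ = 0.001991 vs Keq = 62.37 ⇒ Q<K, forward
Step 1:
                   B          C
  Initial      1.366    0.05215
  Change       -1.26       2.52
  Equil       0.1061      2.572
  solve Keq expr → x = 1.26; check Q = 62.37
Then add 0.2609 M of C.
Step 2:
                   B          C
  Initial     0.1061      2.833
  Change     0.01915   -0.03831
  Equil       0.1252      2.795
  solve Keq expr → x = -0.01915; check Q = 62.37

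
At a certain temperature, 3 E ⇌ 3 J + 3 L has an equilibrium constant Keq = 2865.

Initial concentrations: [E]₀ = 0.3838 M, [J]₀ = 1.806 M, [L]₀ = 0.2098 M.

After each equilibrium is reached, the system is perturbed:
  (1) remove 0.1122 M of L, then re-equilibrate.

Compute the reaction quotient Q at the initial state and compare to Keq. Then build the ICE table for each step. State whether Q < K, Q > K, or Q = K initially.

Q₀ = 0.9622; Q < K (proceeds forward)

Q₀ = 0.9622 vs Keq = 2865 ⇒ Q<K, forward
Step 1:
                   E          J          L
  init        0.3838      1.806     0.2098
  Δ          -0.3069     0.3069     0.3069
  eq         0.07687      2.113     0.5167
  solve Keq expr → x = 0.1023; check Q = 2865
Then remove 0.1122 M of L.
Step 2:
                   E          J          L
  init       0.07687      2.113     0.4045
  Δ         -0.01417    0.01417    0.01417
  eq         0.06271      2.127     0.4187
  solve Keq expr → x = 0.004722; check Q = 2865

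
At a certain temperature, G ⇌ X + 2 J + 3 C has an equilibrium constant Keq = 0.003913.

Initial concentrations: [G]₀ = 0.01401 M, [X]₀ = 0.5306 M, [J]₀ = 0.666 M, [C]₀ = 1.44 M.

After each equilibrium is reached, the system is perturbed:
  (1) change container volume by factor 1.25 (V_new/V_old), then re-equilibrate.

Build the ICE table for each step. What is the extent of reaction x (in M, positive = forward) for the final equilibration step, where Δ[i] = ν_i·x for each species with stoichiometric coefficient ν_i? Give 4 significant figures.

x = 0.01888 M

Q₀ = 50.16 vs Keq = 0.003913 ⇒ Q>K, reverse
Step 1:
                   G          X          J          C
  Initial    0.01401     0.5306      0.666       1.44
  Change      0.2686    -0.2686    -0.5373    -0.8059
  Equil       0.2827      0.262     0.1287     0.6341
  solve Keq expr → x = -0.2686; check Q = 0.003913
Then change container volume by factor 1.25 (V_new/V_old).
Step 2:
                   G          X          J          C
  Initial     0.2261     0.2096      0.103     0.5072
  Change    -0.01888    0.01888    0.03775    0.05663
  Equil       0.2072     0.2284     0.1407     0.5639
  solve Keq expr → x = 0.01888; check Q = 0.003913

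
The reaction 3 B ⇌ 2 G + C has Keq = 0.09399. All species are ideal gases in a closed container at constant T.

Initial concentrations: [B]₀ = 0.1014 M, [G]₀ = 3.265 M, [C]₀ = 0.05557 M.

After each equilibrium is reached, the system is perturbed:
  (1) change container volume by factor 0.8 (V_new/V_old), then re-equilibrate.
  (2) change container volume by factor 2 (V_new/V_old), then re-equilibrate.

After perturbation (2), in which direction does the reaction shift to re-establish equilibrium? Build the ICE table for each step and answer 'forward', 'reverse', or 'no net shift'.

Direction: no net shift

Q₀ = 568.2 vs Keq = 0.09399 ⇒ Q>K, reverse
Step 1:
                  B         G         C
  Initial    0.1014     3.265   0.05557
  Change     0.1662   -0.1108  -0.05539
  Equil      0.2676     3.154 1.8097e-04
  solve Keq expr → x = -0.05539; check Q = 0.09399
Then change container volume by factor 0.8 (V_new/V_old).
Step 2:
                  B         G         C
  Initial    0.3345     3.943 2.2621e-04
  Change          0         0         0
  Equil      0.3345     3.943 2.2621e-04
  solve Keq expr → x = 0; check Q = 0.09399
Then change container volume by factor 2 (V_new/V_old).
Step 3:
                  B         G         C
  Initial    0.1672     1.971 1.1310e-04
  Change          0         0         0
  Equil      0.1672     1.971 1.1310e-04
  solve Keq expr → x = 0; check Q = 0.09399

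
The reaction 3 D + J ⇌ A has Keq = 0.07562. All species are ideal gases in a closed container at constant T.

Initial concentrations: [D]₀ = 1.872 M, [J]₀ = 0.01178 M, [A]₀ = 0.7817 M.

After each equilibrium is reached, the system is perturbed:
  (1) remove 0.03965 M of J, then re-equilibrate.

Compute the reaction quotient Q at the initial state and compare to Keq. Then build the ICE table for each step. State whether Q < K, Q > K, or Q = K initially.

Q₀ = 10.12; Q > K (proceeds reverse)

Q₀ = 10.12 vs Keq = 0.07562 ⇒ Q>K, reverse
Step 1:
                    D           J           A
  I             1.872     0.01178      0.7817
  C            0.8854      0.2951     -0.2951
  E             2.757      0.3069      0.4866
  solve Keq expr → x = -0.2951; check Q = 0.07562
Then remove 0.03965 M of J.
Step 2:
                    D           J           A
  I             2.757      0.2673      0.4866
  C            0.0463     0.01543    -0.01543
  E             2.804      0.2827      0.4711
  solve Keq expr → x = -0.01543; check Q = 0.07562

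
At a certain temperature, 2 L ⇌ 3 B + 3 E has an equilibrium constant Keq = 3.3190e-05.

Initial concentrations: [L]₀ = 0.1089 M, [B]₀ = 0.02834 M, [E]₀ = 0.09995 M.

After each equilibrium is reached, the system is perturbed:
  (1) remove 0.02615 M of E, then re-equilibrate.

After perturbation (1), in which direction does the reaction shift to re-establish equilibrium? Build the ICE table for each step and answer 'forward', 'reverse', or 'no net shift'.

Q₀ = 1.9164e-06 vs Keq = 3.3190e-05 ⇒ Q<K, forward
Step 1:
                  L         B         E
  Initial    0.1089   0.02834   0.09995
  Change   -0.01633    0.0245    0.0245
  Equil     0.09257   0.05284    0.1245
  solve Keq expr → x = 0.008167; check Q = 3.3190e-05
Then remove 0.02615 M of E.
Step 2:
                  L         B         E
  Initial   0.09257   0.05284    0.0983
  Change  -0.004842  0.007263  0.007263
  Equil     0.08772    0.0601    0.1056
  solve Keq expr → x = 0.002421; check Q = 3.3190e-05

Direction: forward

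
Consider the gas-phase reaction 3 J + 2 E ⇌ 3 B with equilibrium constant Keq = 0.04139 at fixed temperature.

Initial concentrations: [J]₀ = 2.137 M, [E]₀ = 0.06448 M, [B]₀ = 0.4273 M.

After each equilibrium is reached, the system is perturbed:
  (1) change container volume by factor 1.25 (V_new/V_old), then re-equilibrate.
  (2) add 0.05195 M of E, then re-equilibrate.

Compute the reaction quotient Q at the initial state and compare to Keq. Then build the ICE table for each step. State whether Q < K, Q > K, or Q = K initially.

Q₀ = 1.923; Q > K (proceeds reverse)

Q₀ = 1.923 vs Keq = 0.04139 ⇒ Q>K, reverse
Step 1:
                    J           E           B
  Initial       2.137     0.06448      0.4273
  Change       0.1729      0.1152     -0.1729
  Equil          2.31      0.1797      0.2544
  solve Keq expr → x = -0.05762; check Q = 0.04139
Then change container volume by factor 1.25 (V_new/V_old).
Step 2:
                    J           E           B
  Initial       1.848      0.1438      0.2036
  Change      0.01721     0.01147    -0.01721
  Equil         1.865      0.1552      0.1864
  solve Keq expr → x = -0.005736; check Q = 0.04139
Then add 0.05195 M of E.
Step 3:
                    J           E           B
  Initial       1.865      0.2072      0.1864
  Change     -0.02463    -0.01642     0.02463
  Equil          1.84      0.1908       0.211
  solve Keq expr → x = 0.008209; check Q = 0.04139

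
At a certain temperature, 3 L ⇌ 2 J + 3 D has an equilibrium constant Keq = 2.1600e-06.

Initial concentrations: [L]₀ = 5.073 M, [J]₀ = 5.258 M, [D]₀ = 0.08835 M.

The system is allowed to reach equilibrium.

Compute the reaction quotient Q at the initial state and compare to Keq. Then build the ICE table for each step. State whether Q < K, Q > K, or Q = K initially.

Q₀ = 1.4604e-04; Q > K (proceeds reverse)

Q₀ = 1.4604e-04 vs Keq = 2.1600e-06 ⇒ Q>K, reverse
Step 1:
                   L          J          D
  init         5.073      5.258    0.08835
  Δ          0.06626   -0.04417   -0.06626
  eq           5.139      5.214    0.02209
  solve Keq expr → x = -0.02209; check Q = 2.1600e-06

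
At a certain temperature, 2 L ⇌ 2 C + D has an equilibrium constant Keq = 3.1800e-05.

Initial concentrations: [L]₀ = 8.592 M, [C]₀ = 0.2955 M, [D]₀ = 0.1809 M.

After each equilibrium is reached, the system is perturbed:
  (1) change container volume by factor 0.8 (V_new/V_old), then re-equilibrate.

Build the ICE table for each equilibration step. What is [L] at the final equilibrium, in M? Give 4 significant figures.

[L]_eq = 10.94 M

Q₀ = 2.1398e-04 vs Keq = 3.1800e-05 ⇒ Q>K, reverse
Step 1:
                    L           C           D
  I             8.592      0.2955      0.1809
  C            0.1456     -0.1456    -0.07281
  E             8.738      0.1499      0.1081
  solve Keq expr → x = -0.07281; check Q = 3.1800e-05
Then change container volume by factor 0.8 (V_new/V_old).
Step 2:
                    L           C           D
  I             10.92      0.1873      0.1351
  C           0.01477    -0.01477   -0.007385
  E             10.94      0.1726      0.1277
  solve Keq expr → x = -0.007385; check Q = 3.1800e-05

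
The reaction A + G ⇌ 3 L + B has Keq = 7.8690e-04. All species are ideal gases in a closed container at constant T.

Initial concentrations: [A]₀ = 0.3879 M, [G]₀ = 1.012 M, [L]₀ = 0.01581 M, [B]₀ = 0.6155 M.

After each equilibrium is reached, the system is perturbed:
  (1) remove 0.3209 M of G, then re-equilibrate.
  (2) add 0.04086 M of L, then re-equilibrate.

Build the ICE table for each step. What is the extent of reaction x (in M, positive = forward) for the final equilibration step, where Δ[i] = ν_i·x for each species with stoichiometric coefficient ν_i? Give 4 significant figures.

Q₀ = 6.1962e-06 vs Keq = 7.8690e-04 ⇒ Q<K, forward
Step 1:
                    A           G           L           B
  init         0.3879       1.012     0.01581      0.6155
  Δ           -0.0203     -0.0203     0.06089      0.0203
  eq           0.3676      0.9917      0.0767      0.6358
  solve Keq expr → x = 0.0203; check Q = 7.8690e-04
Then remove 0.3209 M of G.
Step 2:
                    A           G           L           B
  init         0.3676      0.6708      0.0767      0.6358
  Δ          0.002994    0.002994   -0.008982   -0.002994
  eq           0.3706      0.6738     0.06772      0.6328
  solve Keq expr → x = -0.002994; check Q = 7.8690e-04
Then add 0.04086 M of L.
Step 3:
                    A           G           L           B
  init         0.3706      0.6738      0.1086      0.6328
  Δ           0.01305     0.01305    -0.03915    -0.01305
  eq           0.3836      0.6868     0.06942      0.6198
  solve Keq expr → x = -0.01305; check Q = 7.8690e-04

x = -0.01305 M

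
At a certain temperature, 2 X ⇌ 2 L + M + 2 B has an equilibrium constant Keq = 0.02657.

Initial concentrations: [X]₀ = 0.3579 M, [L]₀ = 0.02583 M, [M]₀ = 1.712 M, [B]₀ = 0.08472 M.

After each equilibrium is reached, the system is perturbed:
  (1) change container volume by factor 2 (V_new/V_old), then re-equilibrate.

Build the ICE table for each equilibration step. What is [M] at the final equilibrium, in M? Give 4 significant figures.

[M]_eq = 0.903 M

Q₀ = 6.4003e-05 vs Keq = 0.02657 ⇒ Q<K, forward
Step 1:
                   X          L          M          B
  I           0.3579    0.02583      1.712    0.08472
  C          -0.1185     0.1185    0.05924     0.1185
  E           0.2394     0.1443      1.771     0.2032
  solve Keq expr → x = 0.05924; check Q = 0.02657
Then change container volume by factor 2 (V_new/V_old).
Step 2:
                   X          L          M          B
  I           0.1197    0.07215     0.8856     0.1016
  C         -0.03474    0.03474    0.01737    0.03474
  E          0.08497     0.1069      0.903     0.1363
  solve Keq expr → x = 0.01737; check Q = 0.02657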